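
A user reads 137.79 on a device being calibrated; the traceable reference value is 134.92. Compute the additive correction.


Correction = standard - reading
= 134.92 - 137.79
= -2.8700

-2.8700


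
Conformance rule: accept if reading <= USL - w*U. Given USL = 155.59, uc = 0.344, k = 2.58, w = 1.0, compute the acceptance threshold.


U = k * uc = 2.58 * 0.344 = 0.88752
guard band g = w * U = 1.0 * 0.88752 = 0.88752
AL = USL - g = 155.59 - 0.88752
AL = 154.7025

154.7025


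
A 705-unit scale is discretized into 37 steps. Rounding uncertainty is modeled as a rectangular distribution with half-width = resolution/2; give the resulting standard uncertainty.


resolution = range / divisions
resolution = 705 / 37 = 19.054054
u_res = resolution / (2*sqrt(3))
u_res = 19.054054 / 3.4641016
u_res = 5.5004

5.5004


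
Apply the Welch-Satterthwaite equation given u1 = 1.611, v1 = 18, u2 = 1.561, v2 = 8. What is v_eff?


uc = sqrt(u1^2 + u2^2) = sqrt(1.611^2 + 1.561^2) = 2.2432213
v_eff = uc^4 / (u1^4/v1 + u2^4/v2)
= 2.2432213^4 / (1.611^4/18 + 1.561^4/8)
= 25.321445 / 1.1164062
v_eff = 22.6812

22.6812


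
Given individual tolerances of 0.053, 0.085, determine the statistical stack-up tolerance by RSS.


RSS = sqrt(0.053^2 + 0.085^2)
= sqrt(0.010034)
= 0.1002

0.1002


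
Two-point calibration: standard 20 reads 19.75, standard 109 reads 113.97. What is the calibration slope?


slope = (y2 - y1) / (x2 - x1)
= (113.97 - 19.75) / (109 - 20)
= 94.2200 / 89
= 1.0587

1.0587


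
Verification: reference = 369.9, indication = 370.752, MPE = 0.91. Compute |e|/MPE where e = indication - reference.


e = indication - reference = 370.752 - 369.9 = 0.8520
|e| = 0.8520
ratio = |e| / MPE = 0.8520 / 0.91
ratio = 0.9363

0.9363


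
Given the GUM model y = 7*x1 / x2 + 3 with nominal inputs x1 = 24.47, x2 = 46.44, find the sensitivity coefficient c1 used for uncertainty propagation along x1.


y = 7*x1 / x2 + 3
dy/dx1 = 7/x2
Evaluate at x2 = 46.44: c1 = 7 / 46.44
c1 = 0.1507

0.1507


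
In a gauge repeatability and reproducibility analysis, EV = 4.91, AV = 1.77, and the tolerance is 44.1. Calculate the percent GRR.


GRR = sqrt(EV^2 + AV^2) = sqrt(4.91^2 + 1.77^2) = 5.2192911
%GRR = GRR / tol * 100 = 5.2192911 / 44.1 * 100
%GRR = 11.8351

11.8351


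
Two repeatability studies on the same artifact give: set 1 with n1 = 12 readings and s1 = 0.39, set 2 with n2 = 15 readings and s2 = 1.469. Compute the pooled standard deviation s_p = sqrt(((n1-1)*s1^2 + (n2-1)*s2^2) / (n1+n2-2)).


s_p = sqrt(((n1-1)*s1^2 + (n2-1)*s2^2) / (n1+n2-2))
numerator = (12-1)*0.39^2 + (15-1)*1.469^2 = 1.6731 + 30.211454 = 31.884554
denominator = 12 + 15 - 2 = 25
s_p^2 = 31.884554 / 25 = 1.2753822
s_p = sqrt(1.2753822) = 1.1293

1.1293


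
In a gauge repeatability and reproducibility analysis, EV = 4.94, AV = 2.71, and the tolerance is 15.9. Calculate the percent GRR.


GRR = sqrt(EV^2 + AV^2) = sqrt(4.94^2 + 2.71^2) = 5.6345097
%GRR = GRR / tol * 100 = 5.6345097 / 15.9 * 100
%GRR = 35.4372

35.4372


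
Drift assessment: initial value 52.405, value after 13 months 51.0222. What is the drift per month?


rate = (v2 - v1) / months
= (51.0222 - 52.405) / 13
= -1.3828 / 13
= -0.1064

-0.1064


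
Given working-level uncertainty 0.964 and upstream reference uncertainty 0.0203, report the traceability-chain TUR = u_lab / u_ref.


TUR = u_lab / u_ref
= 0.964 / 0.0203
= 47.4877

47.4877


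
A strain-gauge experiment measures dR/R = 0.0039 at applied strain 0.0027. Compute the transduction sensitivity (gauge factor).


GF = (dR/R) / epsilon
= 0.0039 / 0.0027
= 1.4444

1.4444


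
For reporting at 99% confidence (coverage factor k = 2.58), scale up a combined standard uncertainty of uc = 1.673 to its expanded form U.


U = k * uc
U = 2.58 * 1.673
U = 4.3163

4.3163


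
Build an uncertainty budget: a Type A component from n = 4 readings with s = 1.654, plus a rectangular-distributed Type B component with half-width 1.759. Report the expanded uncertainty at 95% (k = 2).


u_A = s / sqrt(n) = 1.654 / sqrt(4) = 0.827
u_B = half_width / sqrt(3) = 1.759 / sqrt(3) = 1.0155591
uc = sqrt(u_A^2 + u_B^2) = sqrt(0.827^2 + 1.0155591^2) = 1.3096905
U = k * uc = 2 * 1.3096905
U = 2.6194

2.6194


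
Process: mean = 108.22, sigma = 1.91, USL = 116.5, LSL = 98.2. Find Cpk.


Cpu = (USL - mean) / (3*sigma) = (116.5 - 108.22) / (3*1.91) = 1.4450
Cpl = (mean - LSL) / (3*sigma) = (108.22 - 98.2) / (3*1.91) = 1.7487
Cpk = min(Cpu, Cpl) = 1.4450

1.4450


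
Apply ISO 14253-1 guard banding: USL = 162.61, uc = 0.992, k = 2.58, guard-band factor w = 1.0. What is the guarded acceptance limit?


U = k * uc = 2.58 * 0.992 = 2.55936
guard band g = w * U = 1.0 * 2.55936 = 2.55936
AL = USL - g = 162.61 - 2.55936
AL = 160.0506

160.0506


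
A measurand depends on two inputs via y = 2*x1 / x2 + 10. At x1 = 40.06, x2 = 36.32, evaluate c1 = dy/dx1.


y = 2*x1 / x2 + 10
dy/dx1 = 2/x2
Evaluate at x2 = 36.32: c1 = 2 / 36.32
c1 = 0.0551

0.0551


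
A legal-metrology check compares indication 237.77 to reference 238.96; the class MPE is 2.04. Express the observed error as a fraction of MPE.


e = indication - reference = 237.77 - 238.96 = -1.1900
|e| = 1.1900
ratio = |e| / MPE = 1.1900 / 2.04
ratio = 0.5833

0.5833


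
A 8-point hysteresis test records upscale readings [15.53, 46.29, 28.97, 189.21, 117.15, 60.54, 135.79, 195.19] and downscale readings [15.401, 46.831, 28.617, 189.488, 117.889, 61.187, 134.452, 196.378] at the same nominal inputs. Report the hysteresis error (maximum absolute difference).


|15.53 - 15.401| = 0.1290
|46.29 - 46.831| = 0.5410
|28.97 - 28.617| = 0.3530
|189.21 - 189.488| = 0.2780
|117.15 - 117.889| = 0.7390
|60.54 - 61.187| = 0.6470
|135.79 - 134.452| = 1.3380
|195.19 - 196.378| = 1.1880
hysteresis = max(diffs) = 1.3380

1.3380


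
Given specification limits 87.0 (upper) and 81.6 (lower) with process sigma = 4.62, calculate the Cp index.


Cp = (USL - LSL) / (6 * sigma)
= (87.0 - 81.6) / (6 * 4.62)
= 5.4000 / 27.7200
= 0.1948

0.1948


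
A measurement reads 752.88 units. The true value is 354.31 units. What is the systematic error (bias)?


Systematic error = measured - true
= 752.88 - 354.31
= 398.5700

398.5700


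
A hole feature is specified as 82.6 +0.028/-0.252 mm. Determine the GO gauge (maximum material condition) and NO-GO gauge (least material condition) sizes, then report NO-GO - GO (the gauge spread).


GO = nominal - lower_tol (smallest hole = maximum material condition)
GO = 82.6 - 0.252 = 82.348
NO-GO = nominal + upper_tol (largest hole = least material condition)
NO-GO = 82.6 + 0.028 = 82.628
spread = NO-GO - GO = 82.628 - 82.348 = 0.2800

0.2800


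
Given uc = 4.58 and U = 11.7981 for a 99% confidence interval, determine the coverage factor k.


k = U / uc
k = 11.7981 / 4.58
k = 2.576

2.576


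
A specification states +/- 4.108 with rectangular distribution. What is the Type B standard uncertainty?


u_B = half_width / sqrt(3)
u_B = 4.108 / 1.7320508
u_B = 2.3718

2.3718


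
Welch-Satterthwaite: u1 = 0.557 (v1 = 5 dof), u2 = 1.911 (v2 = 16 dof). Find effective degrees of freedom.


uc = sqrt(u1^2 + u2^2) = sqrt(0.557^2 + 1.911^2) = 1.99052
v_eff = uc^4 / (u1^4/v1 + u2^4/v2)
= 1.99052^4 / (0.557^4/5 + 1.911^4/16)
= 15.69879 / 0.85278383
v_eff = 18.4089

18.4089


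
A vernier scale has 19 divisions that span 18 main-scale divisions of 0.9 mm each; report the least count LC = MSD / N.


LC = MSD / n_div
= 0.9 / 19
= 0.0474

0.0474


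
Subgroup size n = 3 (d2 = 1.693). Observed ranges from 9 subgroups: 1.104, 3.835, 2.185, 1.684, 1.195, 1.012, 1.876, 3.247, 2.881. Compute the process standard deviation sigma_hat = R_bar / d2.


R_bar = (1.104 + 3.835 + 2.185 + 1.684 + 1.195 + 1.012 + 1.876 + 3.247 + 2.881) / 9
R_bar = 19.019 / 9 = 2.1132222
sigma_hat = R_bar / d2 = 2.1132222 / 1.693 = 1.2482

1.2482


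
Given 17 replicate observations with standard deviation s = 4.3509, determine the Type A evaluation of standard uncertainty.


u_A = s / sqrt(n)
u_A = 4.3509 / sqrt(17)
u_A = 4.3509 / 4.1231056
u_A = 1.0552

1.0552


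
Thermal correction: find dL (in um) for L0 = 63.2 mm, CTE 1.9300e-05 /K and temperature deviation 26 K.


dL = L * alpha * dT
= 63.2 * 1.9300e-05 * 26
= 0.0317138 mm
dL_um = 0.0317138 * 1000 = 31.7138 um

31.7138


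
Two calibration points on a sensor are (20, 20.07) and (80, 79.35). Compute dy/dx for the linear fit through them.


slope = (y2 - y1) / (x2 - x1)
= (79.35 - 20.07) / (80 - 20)
= 59.2800 / 60
= 0.9880

0.9880


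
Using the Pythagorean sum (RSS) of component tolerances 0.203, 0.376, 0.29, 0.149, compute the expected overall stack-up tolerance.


RSS = sqrt(0.203^2 + 0.376^2 + 0.29^2 + 0.149^2)
= sqrt(0.288886)
= 0.5375

0.5375


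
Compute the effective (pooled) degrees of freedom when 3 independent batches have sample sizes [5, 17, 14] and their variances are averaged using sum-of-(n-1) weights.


nu = sum_i (n_i - 1)
nu = ((5 - 1) + (17 - 1) + (14 - 1))
nu = 4 + 16 + 13
nu = 33

33


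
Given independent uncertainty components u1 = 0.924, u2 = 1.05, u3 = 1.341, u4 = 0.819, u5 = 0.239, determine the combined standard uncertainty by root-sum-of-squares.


uc = sqrt(0.924^2 + 1.05^2 + 1.341^2 + 0.819^2 + 0.239^2)
uc = sqrt(4.482439)
uc = 2.1172

2.1172


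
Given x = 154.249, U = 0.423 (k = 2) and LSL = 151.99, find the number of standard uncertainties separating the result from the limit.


u = U / k = 0.423 / 2 = 0.2115
margin = |LSL - x| = |151.99 - 154.249| = 2.259
z = margin / u = 2.259 / 0.2115
z = 10.6809

10.6809


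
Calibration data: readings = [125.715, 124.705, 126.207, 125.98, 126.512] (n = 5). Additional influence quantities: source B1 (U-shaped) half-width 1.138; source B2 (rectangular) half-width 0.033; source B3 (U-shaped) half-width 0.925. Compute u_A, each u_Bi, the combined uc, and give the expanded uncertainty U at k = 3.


mean = (125.715 + 124.705 + 126.207 + 125.98 + 126.512) / 5 = 125.8238
s = sqrt(sum((x - mean)^2)/(n-1)) = 0.69072621
u_A = s / sqrt(n) = 0.69072621 / sqrt(5) = 0.30890215
u_B1 = 1.138 / sqrt(2) = 0.80468752
u_B2 = 0.033 / sqrt(3) = 0.019052559
u_B3 = 0.925 / sqrt(2) = 0.65407377
uc = sqrt(0.30890215^2 + 0.80468752^2 + 0.019052559^2 + 0.65407377^2) = 1.0821821
U = k * uc = 3 * 1.0821821
U = 3.2465

3.2465


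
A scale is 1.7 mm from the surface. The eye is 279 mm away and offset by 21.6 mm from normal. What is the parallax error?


error = h * offset / d
= 1.7 * 21.6 / 279
= 0.1316

0.1316


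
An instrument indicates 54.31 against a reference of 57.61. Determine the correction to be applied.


Correction = standard - reading
= 57.61 - 54.31
= 3.3000

3.3000


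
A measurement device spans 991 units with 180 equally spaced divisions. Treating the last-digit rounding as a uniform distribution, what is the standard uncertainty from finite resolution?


resolution = range / divisions
resolution = 991 / 180 = 5.5055556
u_res = resolution / (2*sqrt(3))
u_res = 5.5055556 / 3.4641016
u_res = 1.5893

1.5893


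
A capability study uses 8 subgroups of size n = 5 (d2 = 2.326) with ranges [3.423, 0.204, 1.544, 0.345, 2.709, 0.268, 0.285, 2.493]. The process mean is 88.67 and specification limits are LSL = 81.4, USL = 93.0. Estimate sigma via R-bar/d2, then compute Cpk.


R_bar = (3.423 + 0.204 + 1.544 + 0.345 + 2.709 + 0.268 + 0.285 + 2.493) / 8 = 1.408875
sigma = R_bar / d2 = 1.408875 / 2.326 = 0.60570722
Cp = (USL - LSL)/(6*sigma) = (93.0 - 81.4)/(6*0.60570722) = 3.1919
Cpu = (93.0 - 88.67)/(3*0.60570722) = 2.3829
Cpl = (88.67 - 81.4)/(3*0.60570722) = 4.0008
Cpk = min(Cpu, Cpl) = 2.3829

2.3829


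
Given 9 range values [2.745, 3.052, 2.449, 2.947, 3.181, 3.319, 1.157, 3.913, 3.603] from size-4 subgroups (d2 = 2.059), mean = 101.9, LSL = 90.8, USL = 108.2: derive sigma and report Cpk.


R_bar = (2.745 + 3.052 + 2.449 + 2.947 + 3.181 + 3.319 + 1.157 + 3.913 + 3.603) / 9 = 2.9295556
sigma = R_bar / d2 = 2.9295556 / 2.059 = 1.4228051
Cp = (USL - LSL)/(6*sigma) = (108.2 - 90.8)/(6*1.4228051) = 2.0382
Cpu = (108.2 - 101.9)/(3*1.4228051) = 1.4760
Cpl = (101.9 - 90.8)/(3*1.4228051) = 2.6005
Cpk = min(Cpu, Cpl) = 1.4760

1.4760


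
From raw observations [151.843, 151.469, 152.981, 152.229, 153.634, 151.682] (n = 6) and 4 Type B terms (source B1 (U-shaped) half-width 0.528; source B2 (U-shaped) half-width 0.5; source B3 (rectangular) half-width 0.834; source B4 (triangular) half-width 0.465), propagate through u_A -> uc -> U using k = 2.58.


mean = (151.843 + 151.469 + 152.981 + 152.229 + 153.634 + 151.682) / 6 = 152.3063333
s = sqrt(sum((x - mean)^2)/(n-1)) = 0.84017276
u_A = s / sqrt(n) = 0.84017276 / sqrt(6) = 0.34299909
u_B1 = 0.528 / sqrt(2) = 0.37335238
u_B2 = 0.5 / sqrt(2) = 0.35355339
u_B3 = 0.834 / sqrt(3) = 0.48151012
u_B4 = 0.465 / sqrt(6) = 0.18983546
uc = sqrt(0.34299909^2 + 0.37335238^2 + 0.35355339^2 + 0.48151012^2 + 0.18983546^2) = 0.80618228
U = k * uc = 2.58 * 0.80618228
U = 2.0800

2.0800


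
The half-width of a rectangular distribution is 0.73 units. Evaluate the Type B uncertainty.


u_B = half_width / sqrt(3)
u_B = 0.73 / 1.7320508
u_B = 0.4215

0.4215


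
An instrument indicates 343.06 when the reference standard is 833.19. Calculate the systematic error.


Systematic error = measured - true
= 343.06 - 833.19
= -490.1300

-490.1300


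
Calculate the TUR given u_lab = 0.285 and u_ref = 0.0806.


TUR = u_lab / u_ref
= 0.285 / 0.0806
= 3.5360

3.5360


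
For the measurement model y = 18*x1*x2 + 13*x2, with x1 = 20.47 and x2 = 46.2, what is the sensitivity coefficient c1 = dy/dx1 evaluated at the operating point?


y = 18*x1*x2 + 13*x2
dy/dx1 = 18*x2
Evaluate at x2 = 46.2: c1 = 18 * 46.2
c1 = 831.6000

831.6000


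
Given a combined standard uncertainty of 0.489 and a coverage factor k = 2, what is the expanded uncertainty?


U = k * uc
U = 2 * 0.489
U = 0.9780

0.9780


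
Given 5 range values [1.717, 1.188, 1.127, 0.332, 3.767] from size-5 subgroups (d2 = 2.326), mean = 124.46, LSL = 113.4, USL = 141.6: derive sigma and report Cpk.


R_bar = (1.717 + 1.188 + 1.127 + 0.332 + 3.767) / 5 = 1.6262
sigma = R_bar / d2 = 1.6262 / 2.326 = 0.69914015
Cp = (USL - LSL)/(6*sigma) = (141.6 - 113.4)/(6*0.69914015) = 6.7225
Cpu = (141.6 - 124.46)/(3*0.69914015) = 8.1719
Cpl = (124.46 - 113.4)/(3*0.69914015) = 5.2731
Cpk = min(Cpu, Cpl) = 5.2731

5.2731


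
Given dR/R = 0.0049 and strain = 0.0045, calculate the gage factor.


GF = (dR/R) / epsilon
= 0.0049 / 0.0045
= 1.0889

1.0889


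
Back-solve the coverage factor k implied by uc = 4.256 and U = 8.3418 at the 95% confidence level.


k = U / uc
k = 8.3418 / 4.256
k = 1.96

1.96


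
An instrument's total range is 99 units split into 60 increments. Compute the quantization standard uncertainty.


resolution = range / divisions
resolution = 99 / 60 = 1.65
u_res = resolution / (2*sqrt(3))
u_res = 1.65 / 3.4641016
u_res = 0.4763

0.4763


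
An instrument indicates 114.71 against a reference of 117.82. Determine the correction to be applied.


Correction = standard - reading
= 117.82 - 114.71
= 3.1100

3.1100


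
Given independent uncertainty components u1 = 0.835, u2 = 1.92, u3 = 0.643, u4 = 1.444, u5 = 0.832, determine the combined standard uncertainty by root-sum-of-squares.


uc = sqrt(0.835^2 + 1.92^2 + 0.643^2 + 1.444^2 + 0.832^2)
uc = sqrt(7.574434)
uc = 2.7522

2.7522


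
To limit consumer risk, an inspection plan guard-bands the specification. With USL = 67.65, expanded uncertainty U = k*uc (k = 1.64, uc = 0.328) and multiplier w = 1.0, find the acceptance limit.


U = k * uc = 1.64 * 0.328 = 0.53792
guard band g = w * U = 1.0 * 0.53792 = 0.53792
AL = USL - g = 67.65 - 0.53792
AL = 67.1121

67.1121


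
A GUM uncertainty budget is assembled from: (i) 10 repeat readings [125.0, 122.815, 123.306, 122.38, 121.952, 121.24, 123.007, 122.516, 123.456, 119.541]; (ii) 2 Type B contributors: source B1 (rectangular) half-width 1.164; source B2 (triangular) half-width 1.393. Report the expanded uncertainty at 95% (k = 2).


mean = (125.0 + 122.815 + 123.306 + 122.38 + 121.952 + 121.24 + 123.007 + 122.516 + 123.456 + 119.541) / 10 = 122.5213
s = sqrt(sum((x - mean)^2)/(n-1)) = 1.4462038
u_A = s / sqrt(n) = 1.4462038 / sqrt(10) = 0.4573298
u_B1 = 1.164 / sqrt(3) = 0.67203571
u_B2 = 1.393 / sqrt(6) = 0.56868987
uc = sqrt(0.4573298^2 + 0.67203571^2 + 0.56868987^2) = 0.99206386
U = k * uc = 2 * 0.99206386
U = 1.9841

1.9841


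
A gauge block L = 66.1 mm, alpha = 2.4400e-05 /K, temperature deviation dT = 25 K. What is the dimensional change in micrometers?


dL = L * alpha * dT
= 66.1 * 2.4400e-05 * 25
= 0.0403210 mm
dL_um = 0.0403210 * 1000 = 40.3210 um

40.3210


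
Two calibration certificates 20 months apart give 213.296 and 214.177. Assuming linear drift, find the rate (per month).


rate = (v2 - v1) / months
= (214.177 - 213.296) / 20
= 0.8810 / 20
= 0.0441

0.0441


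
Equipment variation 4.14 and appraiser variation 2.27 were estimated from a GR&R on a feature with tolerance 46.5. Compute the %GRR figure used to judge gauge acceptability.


GRR = sqrt(EV^2 + AV^2) = sqrt(4.14^2 + 2.27^2) = 4.7214934
%GRR = GRR / tol * 100 = 4.7214934 / 46.5 * 100
%GRR = 10.1537

10.1537


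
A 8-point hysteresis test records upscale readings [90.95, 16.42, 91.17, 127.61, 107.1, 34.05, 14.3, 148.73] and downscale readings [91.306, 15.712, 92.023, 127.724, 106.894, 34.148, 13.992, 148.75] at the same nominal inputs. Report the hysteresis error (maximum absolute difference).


|90.95 - 91.306| = 0.3560
|16.42 - 15.712| = 0.7080
|91.17 - 92.023| = 0.8530
|127.61 - 127.724| = 0.1140
|107.1 - 106.894| = 0.2060
|34.05 - 34.148| = 0.0980
|14.3 - 13.992| = 0.3080
|148.73 - 148.75| = 0.0200
hysteresis = max(diffs) = 0.8530

0.8530


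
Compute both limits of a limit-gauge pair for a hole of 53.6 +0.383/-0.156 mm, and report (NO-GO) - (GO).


GO = nominal - lower_tol (smallest hole = maximum material condition)
GO = 53.6 - 0.156 = 53.444
NO-GO = nominal + upper_tol (largest hole = least material condition)
NO-GO = 53.6 + 0.383 = 53.983
spread = NO-GO - GO = 53.983 - 53.444 = 0.5390

0.5390


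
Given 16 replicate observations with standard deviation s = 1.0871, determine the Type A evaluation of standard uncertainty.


u_A = s / sqrt(n)
u_A = 1.0871 / sqrt(16)
u_A = 1.0871 / 4
u_A = 0.2718

0.2718


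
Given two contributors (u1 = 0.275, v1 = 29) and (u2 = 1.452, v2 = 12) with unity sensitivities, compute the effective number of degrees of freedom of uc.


uc = sqrt(u1^2 + u2^2) = sqrt(0.275^2 + 1.452^2) = 1.4778122
v_eff = uc^4 / (u1^4/v1 + u2^4/v2)
= 1.4778122^4 / (0.275^4/29 + 1.452^4/12)
= 4.7695454 / 0.37060936
v_eff = 12.8695

12.8695


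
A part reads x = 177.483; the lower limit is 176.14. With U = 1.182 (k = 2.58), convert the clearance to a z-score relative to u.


u = U / k = 1.182 / 2.58 = 0.45813953
margin = |LSL - x| = |176.14 - 177.483| = 1.343
z = margin / u = 1.343 / 0.45813953
z = 2.9314

2.9314


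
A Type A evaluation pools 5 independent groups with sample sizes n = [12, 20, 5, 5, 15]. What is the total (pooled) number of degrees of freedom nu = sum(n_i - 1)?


nu = sum_i (n_i - 1)
nu = ((12 - 1) + (20 - 1) + (5 - 1) + (5 - 1) + (15 - 1))
nu = 11 + 19 + 4 + 4 + 14
nu = 52

52


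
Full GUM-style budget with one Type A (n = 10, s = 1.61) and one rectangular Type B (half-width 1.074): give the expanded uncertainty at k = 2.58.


u_A = s / sqrt(n) = 1.61 / sqrt(10) = 0.5091267
u_B = half_width / sqrt(3) = 1.074 / sqrt(3) = 0.62007419
uc = sqrt(u_A^2 + u_B^2) = sqrt(0.5091267^2 + 0.62007419^2) = 0.80231041
U = k * uc = 2.58 * 0.80231041
U = 2.0700

2.0700


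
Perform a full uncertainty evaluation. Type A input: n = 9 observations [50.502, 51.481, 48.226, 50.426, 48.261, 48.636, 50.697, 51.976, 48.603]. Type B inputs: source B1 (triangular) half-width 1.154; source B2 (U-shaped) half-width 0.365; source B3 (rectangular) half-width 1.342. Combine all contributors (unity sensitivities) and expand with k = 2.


mean = (50.502 + 51.481 + 48.226 + 50.426 + 48.261 + 48.636 + 50.697 + 51.976 + 48.603) / 9 = 49.86755556
s = sqrt(sum((x - mean)^2)/(n-1)) = 1.4509761
u_A = s / sqrt(n) = 1.4509761 / sqrt(9) = 0.4836587
u_B1 = 1.154 / sqrt(6) = 0.47111853
u_B2 = 0.365 / sqrt(2) = 0.25809398
u_B3 = 1.342 / sqrt(3) = 0.77480406
uc = sqrt(0.4836587^2 + 0.47111853^2 + 0.25809398^2 + 0.77480406^2) = 1.0596284
U = k * uc = 2 * 1.0596284
U = 2.1193

2.1193


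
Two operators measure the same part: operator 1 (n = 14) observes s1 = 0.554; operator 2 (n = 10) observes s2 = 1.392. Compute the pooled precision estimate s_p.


s_p = sqrt(((n1-1)*s1^2 + (n2-1)*s2^2) / (n1+n2-2))
numerator = (14-1)*0.554^2 + (10-1)*1.392^2 = 3.989908 + 17.438976 = 21.428884
denominator = 14 + 10 - 2 = 22
s_p^2 = 21.428884 / 22 = 0.97404018
s_p = sqrt(0.97404018) = 0.9869

0.9869


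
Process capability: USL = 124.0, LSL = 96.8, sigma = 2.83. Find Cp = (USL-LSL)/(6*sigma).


Cp = (USL - LSL) / (6 * sigma)
= (124.0 - 96.8) / (6 * 2.83)
= 27.2000 / 16.9800
= 1.6019

1.6019


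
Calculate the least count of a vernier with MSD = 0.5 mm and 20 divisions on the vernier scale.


LC = MSD / n_div
= 0.5 / 20
= 0.0250

0.0250


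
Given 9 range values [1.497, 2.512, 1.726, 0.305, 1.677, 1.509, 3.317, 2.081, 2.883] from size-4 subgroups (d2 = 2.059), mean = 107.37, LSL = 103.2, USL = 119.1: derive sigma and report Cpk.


R_bar = (1.497 + 2.512 + 1.726 + 0.305 + 1.677 + 1.509 + 3.317 + 2.081 + 2.883) / 9 = 1.9452222
sigma = R_bar / d2 = 1.9452222 / 2.059 = 0.94474123
Cp = (USL - LSL)/(6*sigma) = (119.1 - 103.2)/(6*0.94474123) = 2.8050
Cpu = (119.1 - 107.37)/(3*0.94474123) = 4.1387
Cpl = (107.37 - 103.2)/(3*0.94474123) = 1.4713
Cpk = min(Cpu, Cpl) = 1.4713

1.4713


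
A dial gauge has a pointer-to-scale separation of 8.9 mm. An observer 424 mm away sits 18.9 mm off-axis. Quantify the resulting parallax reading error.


error = h * offset / d
= 8.9 * 18.9 / 424
= 0.3967

0.3967


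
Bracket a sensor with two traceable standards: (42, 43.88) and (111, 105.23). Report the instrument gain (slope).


slope = (y2 - y1) / (x2 - x1)
= (105.23 - 43.88) / (111 - 42)
= 61.3500 / 69
= 0.8891

0.8891


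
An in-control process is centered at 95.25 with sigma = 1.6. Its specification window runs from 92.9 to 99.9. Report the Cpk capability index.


Cpu = (USL - mean) / (3*sigma) = (99.9 - 95.25) / (3*1.6) = 0.9688
Cpl = (mean - LSL) / (3*sigma) = (95.25 - 92.9) / (3*1.6) = 0.4896
Cpk = min(Cpu, Cpl) = 0.4896

0.4896


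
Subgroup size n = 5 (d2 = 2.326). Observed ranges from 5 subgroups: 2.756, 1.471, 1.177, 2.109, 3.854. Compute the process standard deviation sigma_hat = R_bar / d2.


R_bar = (2.756 + 1.471 + 1.177 + 2.109 + 3.854) / 5
R_bar = 11.367 / 5 = 2.2734
sigma_hat = R_bar / d2 = 2.2734 / 2.326 = 0.9774

0.9774


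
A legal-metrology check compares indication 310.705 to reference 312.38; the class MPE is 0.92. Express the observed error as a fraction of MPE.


e = indication - reference = 310.705 - 312.38 = -1.6750
|e| = 1.6750
ratio = |e| / MPE = 1.6750 / 0.92
ratio = 1.8207

1.8207


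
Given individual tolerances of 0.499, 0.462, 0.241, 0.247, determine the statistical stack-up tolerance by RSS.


RSS = sqrt(0.499^2 + 0.462^2 + 0.241^2 + 0.247^2)
= sqrt(0.581535)
= 0.7626

0.7626


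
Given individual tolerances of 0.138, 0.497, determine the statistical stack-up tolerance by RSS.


RSS = sqrt(0.138^2 + 0.497^2)
= sqrt(0.266053)
= 0.5158

0.5158


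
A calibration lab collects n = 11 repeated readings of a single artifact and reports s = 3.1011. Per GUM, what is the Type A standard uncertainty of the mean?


u_A = s / sqrt(n)
u_A = 3.1011 / sqrt(11)
u_A = 3.1011 / 3.3166248
u_A = 0.9350

0.9350


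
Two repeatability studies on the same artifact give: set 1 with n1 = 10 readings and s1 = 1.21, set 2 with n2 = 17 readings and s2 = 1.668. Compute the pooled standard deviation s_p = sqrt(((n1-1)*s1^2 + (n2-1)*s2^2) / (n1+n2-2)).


s_p = sqrt(((n1-1)*s1^2 + (n2-1)*s2^2) / (n1+n2-2))
numerator = (10-1)*1.21^2 + (17-1)*1.668^2 = 13.1769 + 44.515584 = 57.692484
denominator = 10 + 17 - 2 = 25
s_p^2 = 57.692484 / 25 = 2.3076994
s_p = sqrt(2.3076994) = 1.5191

1.5191


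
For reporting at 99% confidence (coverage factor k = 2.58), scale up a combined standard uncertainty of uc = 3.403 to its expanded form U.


U = k * uc
U = 2.58 * 3.403
U = 8.7797

8.7797


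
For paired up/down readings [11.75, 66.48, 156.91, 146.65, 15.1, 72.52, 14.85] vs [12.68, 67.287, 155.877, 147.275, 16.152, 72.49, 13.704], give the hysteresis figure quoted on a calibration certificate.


|11.75 - 12.68| = 0.9300
|66.48 - 67.287| = 0.8070
|156.91 - 155.877| = 1.0330
|146.65 - 147.275| = 0.6250
|15.1 - 16.152| = 1.0520
|72.52 - 72.49| = 0.0300
|14.85 - 13.704| = 1.1460
hysteresis = max(diffs) = 1.1460

1.1460


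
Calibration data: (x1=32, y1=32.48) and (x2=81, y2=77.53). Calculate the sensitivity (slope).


slope = (y2 - y1) / (x2 - x1)
= (77.53 - 32.48) / (81 - 32)
= 45.0500 / 49
= 0.9194

0.9194


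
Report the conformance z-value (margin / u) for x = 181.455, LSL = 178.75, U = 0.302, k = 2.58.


u = U / k = 0.302 / 2.58 = 0.11705426
margin = |LSL - x| = |178.75 - 181.455| = 2.705
z = margin / u = 2.705 / 0.11705426
z = 23.1089

23.1089


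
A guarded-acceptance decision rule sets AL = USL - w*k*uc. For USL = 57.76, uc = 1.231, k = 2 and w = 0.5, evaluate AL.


U = k * uc = 2 * 1.231 = 2.462
guard band g = w * U = 0.5 * 2.462 = 1.231
AL = USL - g = 57.76 - 1.231
AL = 56.5290

56.5290


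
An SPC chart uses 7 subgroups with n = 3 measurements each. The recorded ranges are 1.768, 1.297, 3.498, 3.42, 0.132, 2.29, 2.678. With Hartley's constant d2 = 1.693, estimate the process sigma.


R_bar = (1.768 + 1.297 + 3.498 + 3.42 + 0.132 + 2.29 + 2.678) / 7
R_bar = 15.083 / 7 = 2.1547143
sigma_hat = R_bar / d2 = 2.1547143 / 1.693 = 1.2727

1.2727


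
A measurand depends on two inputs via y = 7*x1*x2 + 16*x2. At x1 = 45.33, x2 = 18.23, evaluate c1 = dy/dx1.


y = 7*x1*x2 + 16*x2
dy/dx1 = 7*x2
Evaluate at x2 = 18.23: c1 = 7 * 18.23
c1 = 127.6100

127.6100


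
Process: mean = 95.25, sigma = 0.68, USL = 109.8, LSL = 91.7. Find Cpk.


Cpu = (USL - mean) / (3*sigma) = (109.8 - 95.25) / (3*0.68) = 7.1324
Cpl = (mean - LSL) / (3*sigma) = (95.25 - 91.7) / (3*0.68) = 1.7402
Cpk = min(Cpu, Cpl) = 1.7402

1.7402


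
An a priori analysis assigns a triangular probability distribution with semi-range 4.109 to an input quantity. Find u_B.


u_B = half_width / sqrt(6)
u_B = 4.109 / 2.4494897
u_B = 1.6775

1.6775


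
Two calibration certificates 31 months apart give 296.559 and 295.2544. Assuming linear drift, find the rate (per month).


rate = (v2 - v1) / months
= (295.2544 - 296.559) / 31
= -1.3046 / 31
= -0.0421

-0.0421


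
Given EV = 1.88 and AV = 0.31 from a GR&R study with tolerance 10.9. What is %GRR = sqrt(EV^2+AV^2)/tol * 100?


GRR = sqrt(EV^2 + AV^2) = sqrt(1.88^2 + 0.31^2) = 1.9053871
%GRR = GRR / tol * 100 = 1.9053871 / 10.9 * 100
%GRR = 17.4806

17.4806


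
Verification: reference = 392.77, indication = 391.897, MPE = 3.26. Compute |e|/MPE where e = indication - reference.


e = indication - reference = 391.897 - 392.77 = -0.8730
|e| = 0.8730
ratio = |e| / MPE = 0.8730 / 3.26
ratio = 0.2678

0.2678


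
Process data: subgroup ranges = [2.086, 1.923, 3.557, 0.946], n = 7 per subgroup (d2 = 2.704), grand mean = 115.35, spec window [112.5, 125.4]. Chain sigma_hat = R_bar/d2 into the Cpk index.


R_bar = (2.086 + 1.923 + 3.557 + 0.946) / 4 = 2.128
sigma = R_bar / d2 = 2.128 / 2.704 = 0.78698225
Cp = (USL - LSL)/(6*sigma) = (125.4 - 112.5)/(6*0.78698225) = 2.7320
Cpu = (125.4 - 115.35)/(3*0.78698225) = 4.2568
Cpl = (115.35 - 112.5)/(3*0.78698225) = 1.2071
Cpk = min(Cpu, Cpl) = 1.2071

1.2071


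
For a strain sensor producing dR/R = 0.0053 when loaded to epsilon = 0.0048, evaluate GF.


GF = (dR/R) / epsilon
= 0.0053 / 0.0048
= 1.1042

1.1042


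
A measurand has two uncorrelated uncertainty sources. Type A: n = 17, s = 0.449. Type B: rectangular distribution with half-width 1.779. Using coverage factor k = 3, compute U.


u_A = s / sqrt(n) = 0.449 / sqrt(17) = 0.1088985
u_B = half_width / sqrt(3) = 1.779 / sqrt(3) = 1.0271061
uc = sqrt(u_A^2 + u_B^2) = sqrt(0.1088985^2 + 1.0271061^2) = 1.0328629
U = k * uc = 3 * 1.0328629
U = 3.0986

3.0986


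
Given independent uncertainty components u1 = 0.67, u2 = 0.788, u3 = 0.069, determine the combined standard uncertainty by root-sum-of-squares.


uc = sqrt(0.67^2 + 0.788^2 + 0.069^2)
uc = sqrt(1.074605)
uc = 1.0366

1.0366


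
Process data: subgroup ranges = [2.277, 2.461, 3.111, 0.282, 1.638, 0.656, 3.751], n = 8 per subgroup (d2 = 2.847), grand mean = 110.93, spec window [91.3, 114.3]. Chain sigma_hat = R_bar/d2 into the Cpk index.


R_bar = (2.277 + 2.461 + 3.111 + 0.282 + 1.638 + 0.656 + 3.751) / 7 = 2.0251429
sigma = R_bar / d2 = 2.0251429 / 2.847 = 0.71132522
Cp = (USL - LSL)/(6*sigma) = (114.3 - 91.3)/(6*0.71132522) = 5.3890
Cpu = (114.3 - 110.93)/(3*0.71132522) = 1.5792
Cpl = (110.93 - 91.3)/(3*0.71132522) = 9.1988
Cpk = min(Cpu, Cpl) = 1.5792

1.5792


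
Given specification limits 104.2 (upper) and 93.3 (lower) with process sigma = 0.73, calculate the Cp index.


Cp = (USL - LSL) / (6 * sigma)
= (104.2 - 93.3) / (6 * 0.73)
= 10.9000 / 4.3800
= 2.4886

2.4886


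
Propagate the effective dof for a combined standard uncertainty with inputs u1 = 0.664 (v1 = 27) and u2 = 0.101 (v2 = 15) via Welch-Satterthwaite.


uc = sqrt(u1^2 + u2^2) = sqrt(0.664^2 + 0.101^2) = 0.67163755
v_eff = uc^4 / (u1^4/v1 + u2^4/v2)
= 0.67163755^4 / (0.664^4/27 + 0.101^4/15)
= 0.2034885 / 0.0072065404
v_eff = 28.2366

28.2366


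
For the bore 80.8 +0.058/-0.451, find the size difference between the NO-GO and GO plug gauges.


GO = nominal - lower_tol (smallest hole = maximum material condition)
GO = 80.8 - 0.451 = 80.349
NO-GO = nominal + upper_tol (largest hole = least material condition)
NO-GO = 80.8 + 0.058 = 80.858
spread = NO-GO - GO = 80.858 - 80.349 = 0.5090

0.5090


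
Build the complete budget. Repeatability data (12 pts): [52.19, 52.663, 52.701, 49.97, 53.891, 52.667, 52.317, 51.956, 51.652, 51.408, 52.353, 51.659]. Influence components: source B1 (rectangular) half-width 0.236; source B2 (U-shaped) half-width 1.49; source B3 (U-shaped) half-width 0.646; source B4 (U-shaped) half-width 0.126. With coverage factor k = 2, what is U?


mean = (52.19 + 52.663 + 52.701 + 49.97 + 53.891 + 52.667 + 52.317 + 51.956 + 51.652 + 51.408 + 52.353 + 51.659) / 12 = 52.11891667
s = sqrt(sum((x - mean)^2)/(n-1)) = 0.94165854
u_A = s / sqrt(n) = 0.94165854 / sqrt(12) = 0.27183341
u_B1 = 0.236 / sqrt(3) = 0.13625466
u_B2 = 1.49 / sqrt(2) = 1.0535891
u_B3 = 0.646 / sqrt(2) = 0.45679098
u_B4 = 0.126 / sqrt(2) = 0.089095454
uc = sqrt(0.27183341^2 + 0.13625466^2 + 1.0535891^2 + 0.45679098^2 + 0.089095454^2) = 1.1912618
U = k * uc = 2 * 1.1912618
U = 2.3825

2.3825


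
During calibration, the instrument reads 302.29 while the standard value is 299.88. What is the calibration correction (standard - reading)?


Correction = standard - reading
= 299.88 - 302.29
= -2.4100

-2.4100


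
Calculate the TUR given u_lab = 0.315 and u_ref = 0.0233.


TUR = u_lab / u_ref
= 0.315 / 0.0233
= 13.5193

13.5193


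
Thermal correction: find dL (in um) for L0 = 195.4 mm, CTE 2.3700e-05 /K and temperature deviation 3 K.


dL = L * alpha * dT
= 195.4 * 2.3700e-05 * 3
= 0.0138929 mm
dL_um = 0.0138929 * 1000 = 13.8929 um

13.8929


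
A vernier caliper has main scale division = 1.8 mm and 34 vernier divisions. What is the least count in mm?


LC = MSD / n_div
= 1.8 / 34
= 0.0529

0.0529


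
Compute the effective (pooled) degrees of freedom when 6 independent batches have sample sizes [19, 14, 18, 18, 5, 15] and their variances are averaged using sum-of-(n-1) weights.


nu = sum_i (n_i - 1)
nu = ((19 - 1) + (14 - 1) + (18 - 1) + (18 - 1) + (5 - 1) + (15 - 1))
nu = 18 + 13 + 17 + 17 + 4 + 14
nu = 83

83


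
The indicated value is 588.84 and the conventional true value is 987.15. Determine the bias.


Systematic error = measured - true
= 588.84 - 987.15
= -398.3100

-398.3100


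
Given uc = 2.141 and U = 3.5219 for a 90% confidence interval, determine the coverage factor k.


k = U / uc
k = 3.5219 / 2.141
k = 1.645

1.645


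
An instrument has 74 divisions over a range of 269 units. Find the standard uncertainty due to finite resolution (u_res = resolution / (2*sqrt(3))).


resolution = range / divisions
resolution = 269 / 74 = 3.6351351
u_res = resolution / (2*sqrt(3))
u_res = 3.6351351 / 3.4641016
u_res = 1.0494

1.0494


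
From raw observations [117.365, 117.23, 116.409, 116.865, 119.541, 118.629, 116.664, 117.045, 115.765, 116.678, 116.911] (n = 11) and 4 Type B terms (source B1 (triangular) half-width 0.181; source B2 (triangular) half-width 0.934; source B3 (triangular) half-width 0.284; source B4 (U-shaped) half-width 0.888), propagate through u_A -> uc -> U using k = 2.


mean = (117.365 + 117.23 + 116.409 + 116.865 + 119.541 + 118.629 + 116.664 + 117.045 + 115.765 + 116.678 + 116.911) / 11 = 117.1910909
s = sqrt(sum((x - mean)^2)/(n-1)) = 1.0494775
u_A = s / sqrt(n) = 1.0494775 / sqrt(11) = 0.31642937
u_B1 = 0.181 / sqrt(6) = 0.073892941
u_B2 = 0.934 / sqrt(6) = 0.3813039
u_B3 = 0.284 / sqrt(6) = 0.11594251
u_B4 = 0.888 / sqrt(2) = 0.62791082
uc = sqrt(0.31642937^2 + 0.073892941^2 + 0.3813039^2 + 0.11594251^2 + 0.62791082^2) = 0.8116003
U = k * uc = 2 * 0.8116003
U = 1.6232

1.6232


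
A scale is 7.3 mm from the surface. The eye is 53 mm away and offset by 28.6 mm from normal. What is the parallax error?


error = h * offset / d
= 7.3 * 28.6 / 53
= 3.9392

3.9392


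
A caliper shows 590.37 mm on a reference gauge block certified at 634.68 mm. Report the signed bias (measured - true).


Systematic error = measured - true
= 590.37 - 634.68
= -44.3100

-44.3100


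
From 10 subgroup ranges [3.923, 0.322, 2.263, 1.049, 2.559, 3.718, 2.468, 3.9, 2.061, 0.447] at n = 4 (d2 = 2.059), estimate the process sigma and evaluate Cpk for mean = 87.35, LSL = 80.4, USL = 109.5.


R_bar = (3.923 + 0.322 + 2.263 + 1.049 + 2.559 + 3.718 + 2.468 + 3.9 + 2.061 + 0.447) / 10 = 2.271
sigma = R_bar / d2 = 2.271 / 2.059 = 1.1029626
Cp = (USL - LSL)/(6*sigma) = (109.5 - 80.4)/(6*1.1029626) = 4.3972
Cpu = (109.5 - 87.35)/(3*1.1029626) = 6.6941
Cpl = (87.35 - 80.4)/(3*1.1029626) = 2.1004
Cpk = min(Cpu, Cpl) = 2.1004

2.1004


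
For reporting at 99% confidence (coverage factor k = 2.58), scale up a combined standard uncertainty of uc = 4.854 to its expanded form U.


U = k * uc
U = 2.58 * 4.854
U = 12.5233

12.5233


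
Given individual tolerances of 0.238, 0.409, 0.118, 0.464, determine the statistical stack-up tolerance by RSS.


RSS = sqrt(0.238^2 + 0.409^2 + 0.118^2 + 0.464^2)
= sqrt(0.453145)
= 0.6732

0.6732


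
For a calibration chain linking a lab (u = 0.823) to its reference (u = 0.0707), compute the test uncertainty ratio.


TUR = u_lab / u_ref
= 0.823 / 0.0707
= 11.6407

11.6407


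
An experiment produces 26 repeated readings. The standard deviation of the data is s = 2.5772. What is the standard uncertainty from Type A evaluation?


u_A = s / sqrt(n)
u_A = 2.5772 / sqrt(26)
u_A = 2.5772 / 5.0990195
u_A = 0.5054

0.5054


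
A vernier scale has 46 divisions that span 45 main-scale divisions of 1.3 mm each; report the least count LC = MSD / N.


LC = MSD / n_div
= 1.3 / 46
= 0.0283

0.0283


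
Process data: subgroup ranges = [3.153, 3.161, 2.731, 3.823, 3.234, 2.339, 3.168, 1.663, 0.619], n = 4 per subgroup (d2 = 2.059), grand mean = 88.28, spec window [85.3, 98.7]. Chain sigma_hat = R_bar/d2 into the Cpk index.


R_bar = (3.153 + 3.161 + 2.731 + 3.823 + 3.234 + 2.339 + 3.168 + 1.663 + 0.619) / 9 = 2.6545556
sigma = R_bar / d2 = 2.6545556 / 2.059 = 1.2892451
Cp = (USL - LSL)/(6*sigma) = (98.7 - 85.3)/(6*1.2892451) = 1.7323
Cpu = (98.7 - 88.28)/(3*1.2892451) = 2.6941
Cpl = (88.28 - 85.3)/(3*1.2892451) = 0.7705
Cpk = min(Cpu, Cpl) = 0.7705

0.7705


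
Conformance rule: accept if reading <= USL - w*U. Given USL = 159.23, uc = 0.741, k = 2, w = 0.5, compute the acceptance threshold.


U = k * uc = 2 * 0.741 = 1.482
guard band g = w * U = 0.5 * 1.482 = 0.741
AL = USL - g = 159.23 - 0.741
AL = 158.4890

158.4890


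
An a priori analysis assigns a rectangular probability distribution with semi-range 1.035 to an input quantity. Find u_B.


u_B = half_width / sqrt(3)
u_B = 1.035 / 1.7320508
u_B = 0.5976

0.5976


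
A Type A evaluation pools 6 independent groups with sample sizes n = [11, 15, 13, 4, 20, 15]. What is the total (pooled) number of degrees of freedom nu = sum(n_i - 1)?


nu = sum_i (n_i - 1)
nu = ((11 - 1) + (15 - 1) + (13 - 1) + (4 - 1) + (20 - 1) + (15 - 1))
nu = 10 + 14 + 12 + 3 + 19 + 14
nu = 72

72


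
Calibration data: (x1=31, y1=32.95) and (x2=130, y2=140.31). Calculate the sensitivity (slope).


slope = (y2 - y1) / (x2 - x1)
= (140.31 - 32.95) / (130 - 31)
= 107.3600 / 99
= 1.0844

1.0844


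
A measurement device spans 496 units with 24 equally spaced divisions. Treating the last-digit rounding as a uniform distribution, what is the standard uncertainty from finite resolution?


resolution = range / divisions
resolution = 496 / 24 = 20.666667
u_res = resolution / (2*sqrt(3))
u_res = 20.666667 / 3.4641016
u_res = 5.9660

5.9660


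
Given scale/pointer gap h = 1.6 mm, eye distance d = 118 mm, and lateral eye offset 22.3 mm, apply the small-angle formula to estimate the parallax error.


error = h * offset / d
= 1.6 * 22.3 / 118
= 0.3024

0.3024


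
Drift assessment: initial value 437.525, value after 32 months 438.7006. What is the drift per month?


rate = (v2 - v1) / months
= (438.7006 - 437.525) / 32
= 1.1756 / 32
= 0.0367

0.0367


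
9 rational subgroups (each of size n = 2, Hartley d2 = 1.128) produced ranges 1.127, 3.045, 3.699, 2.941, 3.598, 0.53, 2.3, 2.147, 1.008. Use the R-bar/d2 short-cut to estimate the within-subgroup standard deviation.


R_bar = (1.127 + 3.045 + 3.699 + 2.941 + 3.598 + 0.53 + 2.3 + 2.147 + 1.008) / 9
R_bar = 20.395 / 9 = 2.2661111
sigma_hat = R_bar / d2 = 2.2661111 / 1.128 = 2.0090

2.0090


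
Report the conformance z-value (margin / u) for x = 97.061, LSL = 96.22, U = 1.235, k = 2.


u = U / k = 1.235 / 2 = 0.6175
margin = |LSL - x| = |96.22 - 97.061| = 0.841
z = margin / u = 0.841 / 0.6175
z = 1.3619

1.3619


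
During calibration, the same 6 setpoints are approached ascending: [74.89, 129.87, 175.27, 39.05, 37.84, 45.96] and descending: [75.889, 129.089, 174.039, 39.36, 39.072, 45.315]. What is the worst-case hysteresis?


|74.89 - 75.889| = 0.9990
|129.87 - 129.089| = 0.7810
|175.27 - 174.039| = 1.2310
|39.05 - 39.36| = 0.3100
|37.84 - 39.072| = 1.2320
|45.96 - 45.315| = 0.6450
hysteresis = max(diffs) = 1.2320

1.2320


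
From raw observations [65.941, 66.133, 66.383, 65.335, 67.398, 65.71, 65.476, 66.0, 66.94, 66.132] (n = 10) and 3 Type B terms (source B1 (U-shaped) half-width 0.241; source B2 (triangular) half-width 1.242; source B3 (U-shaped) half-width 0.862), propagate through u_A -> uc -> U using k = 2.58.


mean = (65.941 + 66.133 + 66.383 + 65.335 + 67.398 + 65.71 + 65.476 + 66.0 + 66.94 + 66.132) / 10 = 66.1448
s = sqrt(sum((x - mean)^2)/(n-1)) = 0.63372949
u_A = s / sqrt(n) = 0.63372949 / sqrt(10) = 0.20040286
u_B1 = 0.241 / sqrt(2) = 0.17041273
u_B2 = 1.242 / sqrt(6) = 0.50704438
u_B3 = 0.862 / sqrt(2) = 0.60952605
uc = sqrt(0.20040286^2 + 0.17041273^2 + 0.50704438^2 + 0.60952605^2) = 0.8353549
U = k * uc = 2.58 * 0.8353549
U = 2.1552

2.1552
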